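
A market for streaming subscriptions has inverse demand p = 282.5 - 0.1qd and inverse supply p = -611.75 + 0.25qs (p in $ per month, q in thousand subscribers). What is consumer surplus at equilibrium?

Rewriting in direct form: qd = 2825 - 10p and qs = 2447 + 4p.
At equilibrium qd = qs, so 2825 - 10p = 2447 + 4p; collecting terms, 378 = 14p and p* = 27.
From the demand curve, q* = 2825 - 10(27) = 2555.
Demand choke price (qd = 0): p = 2825/10 = 282.5. Consumer surplus = ½ × (282.5 - 27) × 2555 = 326401.25.

Consumer surplus = 326401.25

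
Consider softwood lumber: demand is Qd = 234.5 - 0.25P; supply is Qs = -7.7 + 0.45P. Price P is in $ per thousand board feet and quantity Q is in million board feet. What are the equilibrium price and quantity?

The market clears where 234.5 - 0.25P = -7.7 + 0.45P. Rearranging, 0.7P = 242.2, hence P* = 346.
Plugging P* into demand: Q* = 234.5 - 0.25(346) = 148.

P* = 346, Q* = 148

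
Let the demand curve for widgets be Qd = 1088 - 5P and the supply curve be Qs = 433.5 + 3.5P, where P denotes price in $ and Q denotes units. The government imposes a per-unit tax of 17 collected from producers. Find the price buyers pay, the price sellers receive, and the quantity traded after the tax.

P_b = 84, P_s = 67, Q = 668

With a tax of 17 on producers, they supply based on the net price P_s = P_b - 17, so Qs = 374 + 3.5P_b.
Set Qd = Qs: 1088 - 5P_b = 374 + 3.5P_b, so 714 = 8.5P_b and P_b = 84.
Then P_s = 84 - 17 = 67 and Q = 1088 - 5(84) = 668.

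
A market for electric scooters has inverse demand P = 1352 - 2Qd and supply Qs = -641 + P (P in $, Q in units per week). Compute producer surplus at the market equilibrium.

In direct form, Qd = 676 - 0.5P.
At equilibrium Qd = Qs, so 676 - 0.5P = -641 + P; collecting terms, 1317 = 1.5P and P* = 878.
Substitute back: Q* = 676 - 0.5(878) = 237.
Supply choke price (Qs = 0): P = 641. Producer surplus = ½ × (878 - 641) × 237 = 28084.5.

Producer surplus = 28084.5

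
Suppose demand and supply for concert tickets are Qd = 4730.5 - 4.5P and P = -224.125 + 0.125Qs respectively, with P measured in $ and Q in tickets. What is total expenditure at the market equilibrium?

Total expenditure = 863155

Inverting to quantity form: Qs = 1793 + 8P.
Equating demand and supply, 4730.5 - 4.5P = 1793 + 8P gives 12.5P = 2937.5, so P* = 235.
Plugging P* into demand: Q* = 4730.5 - 4.5(235) = 3673.
Total expenditure = P* × Q* = 235 × 3673 = 863155.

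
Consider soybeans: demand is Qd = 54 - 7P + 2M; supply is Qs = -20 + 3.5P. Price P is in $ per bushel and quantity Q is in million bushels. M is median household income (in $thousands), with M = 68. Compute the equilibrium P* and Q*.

With M = 68, demand is Qd = 190 - 7P.
Equating demand and supply, 190 - 7P = -20 + 3.5P gives 10.5P = 210, so P* = 20.
Then Q* = 190 - 7(20) = 50.

P* = 20, Q* = 50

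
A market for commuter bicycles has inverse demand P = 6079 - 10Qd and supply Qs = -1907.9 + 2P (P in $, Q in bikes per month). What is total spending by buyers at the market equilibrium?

In direct form, Qd = 607.9 - 0.1P.
The market clears where 607.9 - 0.1P = -1907.9 + 2P. Rearranging, 2.1P = 2515.8, hence P* = 1198.
Then Q* = 607.9 - 0.1(1198) = 488.1.
Total spending by buyers = P* × Q* = 1198 × 488.1 = 584743.8.

Total spending by buyers = 584743.8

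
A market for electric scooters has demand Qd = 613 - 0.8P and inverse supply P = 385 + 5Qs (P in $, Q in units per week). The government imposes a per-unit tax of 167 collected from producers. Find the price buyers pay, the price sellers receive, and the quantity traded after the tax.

P_b = 723.4, P_s = 556.4, Q = 34.28

Inverting to quantity form: Qs = -77 + 0.2P.
With a tax of 167 on producers, they supply based on the net price P_s = P_b - 167, so Qs = -110.4 + 0.2P_b.
Market clearing requires 613 - 0.8P_b = -110.4 + 0.2P_b; hence 723.4 = P_b and P_b = 723.4.
So P_s = 556.4 and the quantity traded is Q = 613 - 0.8(723.4) = 34.28.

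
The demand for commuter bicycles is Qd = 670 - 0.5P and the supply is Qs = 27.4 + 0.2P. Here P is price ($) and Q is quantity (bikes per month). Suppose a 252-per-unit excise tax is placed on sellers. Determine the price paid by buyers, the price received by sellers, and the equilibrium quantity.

P_b = 990, P_s = 738, Q = 175

The tax drives a wedge P_b - P_s = 252. Substituting P_s = P_b - 252 into supply: Qs = -23 + 0.2P_b.
Set Qd = Qs: 670 - 0.5P_b = -23 + 0.2P_b, so 693 = 0.7P_b and P_b = 990.
Then P_s = 990 - 252 = 738 and Q = 670 - 0.5(990) = 175.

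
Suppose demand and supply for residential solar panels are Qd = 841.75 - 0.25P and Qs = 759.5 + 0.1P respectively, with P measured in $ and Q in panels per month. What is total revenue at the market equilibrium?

Equating demand and supply, 841.75 - 0.25P = 759.5 + 0.1P gives 0.35P = 82.25, so P* = 235.
Plugging P* into demand: Q* = 841.75 - 0.25(235) = 783.
Total revenue = P* × Q* = 235 × 783 = 184005.

Total revenue = 184005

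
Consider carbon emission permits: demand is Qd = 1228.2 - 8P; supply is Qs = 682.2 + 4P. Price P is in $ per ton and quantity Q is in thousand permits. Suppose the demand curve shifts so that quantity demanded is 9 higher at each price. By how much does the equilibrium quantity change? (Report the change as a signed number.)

ΔQ = 3

Equating demand and supply, 1228.2 - 8P = 682.2 + 4P gives 12P = 546, so P* = 45.5.
Plugging P* into demand: Q* = 1228.2 - 8(45.5) = 864.2.
After the shift, demand is Qd = 1237.2 - 8P.
New equilibrium: 555 = 12P, so P = 46.25 and Q = 867.2.
ΔQ = 867.2 - 864.2 = 3.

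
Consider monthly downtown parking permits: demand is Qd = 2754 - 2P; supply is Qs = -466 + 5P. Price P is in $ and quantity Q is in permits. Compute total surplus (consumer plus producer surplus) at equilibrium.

At equilibrium Qd = Qs, so 2754 - 2P = -466 + 5P; collecting terms, 3220 = 7P and P* = 460.
From the demand curve, Q* = 2754 - 2(460) = 1834.
Demand choke price = 1377; supply choke price = 93.2. CS = ½(1377 - 460)(1834) = 840889; PS = ½(460 - 93.2)(1834) = 336355.6. Total surplus = 1177244.6.

Total surplus = 1177244.6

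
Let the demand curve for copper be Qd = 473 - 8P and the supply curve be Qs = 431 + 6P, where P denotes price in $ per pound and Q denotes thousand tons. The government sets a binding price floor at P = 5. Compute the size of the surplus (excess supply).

Surplus = 28

With P fixed at 5, quantity demanded is 433 and quantity supplied is 461.
Surplus = Qs - Qd = 461 - 433 = 28.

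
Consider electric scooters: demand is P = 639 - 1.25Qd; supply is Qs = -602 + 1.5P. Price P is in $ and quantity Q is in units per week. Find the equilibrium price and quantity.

Solving each curve for Q: Qd = 511.2 - 0.8P.
Equating demand and supply, 511.2 - 0.8P = -602 + 1.5P gives 2.3P = 1113.2, so P* = 484.
Then Q* = 511.2 - 0.8(484) = 124.

P* = 484, Q* = 124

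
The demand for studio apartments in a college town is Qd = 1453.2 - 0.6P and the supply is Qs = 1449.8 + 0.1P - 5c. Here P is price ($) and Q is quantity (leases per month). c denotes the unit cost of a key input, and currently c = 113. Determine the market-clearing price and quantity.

With c = 113, supply is Qs = 884.8 + 0.1P.
Equating demand and supply, 1453.2 - 0.6P = 884.8 + 0.1P gives 0.7P = 568.4, so P* = 812.
Then Q* = 1453.2 - 0.6(812) = 966.

P* = 812, Q* = 966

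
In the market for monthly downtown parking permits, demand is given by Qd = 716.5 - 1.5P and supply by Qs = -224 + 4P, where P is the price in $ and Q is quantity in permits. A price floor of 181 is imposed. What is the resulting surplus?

Evaluating both curves at the floor price 181 gives Qd = 445, Qs = 500.
Surplus = Qs - Qd = 500 - 445 = 55.

Surplus = 55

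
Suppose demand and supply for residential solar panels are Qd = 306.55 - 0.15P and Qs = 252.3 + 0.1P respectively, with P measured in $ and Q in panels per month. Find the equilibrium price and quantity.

P* = 217, Q* = 274

The market clears where 306.55 - 0.15P = 252.3 + 0.1P. Rearranging, 0.25P = 54.25, hence P* = 217.
Substitute back: Q* = 306.55 - 0.15(217) = 274.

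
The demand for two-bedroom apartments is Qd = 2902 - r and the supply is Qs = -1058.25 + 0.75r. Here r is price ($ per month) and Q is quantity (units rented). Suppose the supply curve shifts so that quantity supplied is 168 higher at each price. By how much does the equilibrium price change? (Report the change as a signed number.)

Δr = -96

Set Qd = Qs: 2902 - r = -1058.25 + 0.75r, so 3960.25 = 1.75r and r* = 2263.
Then Q* = 2902 - 2263 = 639.
After the shift, supply is Qs = -890.25 + 0.75r.
New equilibrium: 3792.25 = 1.75r, so r = 2167 and Q = 735.
Δr = 2167 - 2263 = -96.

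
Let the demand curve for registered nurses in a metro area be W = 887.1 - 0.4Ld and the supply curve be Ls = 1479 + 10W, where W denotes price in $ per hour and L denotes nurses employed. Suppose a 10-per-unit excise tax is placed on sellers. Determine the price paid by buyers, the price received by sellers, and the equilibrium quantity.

W_b = 67.1, W_s = 57.1, L = 2050

Inverting to quantity form: Ld = 2217.75 - 2.5W.
The tax drives a wedge W_b - W_s = 10. Substituting W_s = W_b - 10 into supply: Ls = 1379 + 10W_b.
Set Ld = Ls: 2217.75 - 2.5W_b = 1379 + 10W_b, so 838.75 = 12.5W_b and W_b = 67.1.
Then W_s = 67.1 - 10 = 57.1 and L = 2217.75 - 2.5(67.1) = 2050.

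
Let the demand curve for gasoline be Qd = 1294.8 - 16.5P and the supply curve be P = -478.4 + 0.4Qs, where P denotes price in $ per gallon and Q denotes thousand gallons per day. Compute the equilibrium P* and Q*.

P* = 5.2, Q* = 1209

Solving each curve for Q: Qs = 1196 + 2.5P.
The market clears where 1294.8 - 16.5P = 1196 + 2.5P. Rearranging, 19P = 98.8, hence P* = 5.2.
From the demand curve, Q* = 1294.8 - 16.5(5.2) = 1209.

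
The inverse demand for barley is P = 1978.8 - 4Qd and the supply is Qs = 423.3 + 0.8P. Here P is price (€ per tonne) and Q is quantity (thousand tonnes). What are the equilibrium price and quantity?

P* = 68, Q* = 477.7

In direct form, Qd = 494.7 - 0.25P.
Set Qd = Qs: 494.7 - 0.25P = 423.3 + 0.8P, so 71.4 = 1.05P and P* = 68.
Substitute back: Q* = 494.7 - 0.25(68) = 477.7.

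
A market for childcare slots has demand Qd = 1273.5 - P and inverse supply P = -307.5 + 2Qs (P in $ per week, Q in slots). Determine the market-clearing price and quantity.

P* = 746.5, Q* = 527

Solving each curve for Q: Qs = 153.75 + 0.5P.
Equating demand and supply, 1273.5 - P = 153.75 + 0.5P gives 1.5P = 1119.75, so P* = 746.5.
Then Q* = 1273.5 - 746.5 = 527.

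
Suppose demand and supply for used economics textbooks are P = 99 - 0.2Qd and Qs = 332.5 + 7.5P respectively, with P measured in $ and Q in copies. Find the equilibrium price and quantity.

P* = 13, Q* = 430

Inverting to quantity form: Qd = 495 - 5P.
Equating demand and supply, 495 - 5P = 332.5 + 7.5P gives 12.5P = 162.5, so P* = 13.
From the demand curve, Q* = 495 - 5(13) = 430.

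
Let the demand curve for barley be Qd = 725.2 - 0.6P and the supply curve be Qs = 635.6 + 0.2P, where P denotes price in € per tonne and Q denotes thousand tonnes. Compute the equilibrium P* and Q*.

Set Qd = Qs: 725.2 - 0.6P = 635.6 + 0.2P, so 89.6 = 0.8P and P* = 112.
Then Q* = 725.2 - 0.6(112) = 658.

P* = 112, Q* = 658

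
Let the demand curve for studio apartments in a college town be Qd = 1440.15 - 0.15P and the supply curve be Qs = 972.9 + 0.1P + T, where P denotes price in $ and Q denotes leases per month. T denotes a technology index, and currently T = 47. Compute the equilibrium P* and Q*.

With T = 47, supply is Qs = 1019.9 + 0.1P.
Set Qd = Qs: 1440.15 - 0.15P = 1019.9 + 0.1P, so 420.25 = 0.25P and P* = 1681.
Plugging P* into demand: Q* = 1440.15 - 0.15(1681) = 1188.

P* = 1681, Q* = 1188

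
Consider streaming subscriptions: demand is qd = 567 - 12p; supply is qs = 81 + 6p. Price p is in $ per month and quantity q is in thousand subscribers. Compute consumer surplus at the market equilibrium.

Equating demand and supply, 567 - 12p = 81 + 6p gives 18p = 486, so p* = 27.
Then q* = 567 - 12(27) = 243.
Demand choke price (qd = 0): p = 567/12 = 47.25. Consumer surplus = ½ × (47.25 - 27) × 243 = 2460.375.

Consumer surplus = 2460.375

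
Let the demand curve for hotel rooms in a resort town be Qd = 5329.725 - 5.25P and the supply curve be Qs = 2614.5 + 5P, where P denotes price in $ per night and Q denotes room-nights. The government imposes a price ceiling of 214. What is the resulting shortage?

At P = 214: Qd = 4206.225 and Qs = 3684.5.
Shortage = Qd - Qs = 4206.225 - 3684.5 = 521.725.

Shortage = 521.725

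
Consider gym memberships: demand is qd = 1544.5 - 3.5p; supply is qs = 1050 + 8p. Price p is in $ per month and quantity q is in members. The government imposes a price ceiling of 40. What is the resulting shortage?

With p fixed at 40, quantity demanded is 1404.5 and quantity supplied is 1370.
Shortage = qd - qs = 1404.5 - 1370 = 34.5.

Shortage = 34.5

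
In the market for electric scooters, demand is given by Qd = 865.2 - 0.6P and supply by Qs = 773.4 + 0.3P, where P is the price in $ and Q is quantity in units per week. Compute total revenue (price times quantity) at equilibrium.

Total revenue = 82008

Equating demand and supply, 865.2 - 0.6P = 773.4 + 0.3P gives 0.9P = 91.8, so P* = 102.
Plugging P* into demand: Q* = 865.2 - 0.6(102) = 804.
Total revenue = P* × Q* = 102 × 804 = 82008.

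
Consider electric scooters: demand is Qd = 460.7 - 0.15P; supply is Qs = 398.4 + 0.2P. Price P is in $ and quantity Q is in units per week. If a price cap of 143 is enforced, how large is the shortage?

At P = 143: Qd = 439.25 and Qs = 427.
Shortage = Qd - Qs = 439.25 - 427 = 12.25.

Shortage = 12.25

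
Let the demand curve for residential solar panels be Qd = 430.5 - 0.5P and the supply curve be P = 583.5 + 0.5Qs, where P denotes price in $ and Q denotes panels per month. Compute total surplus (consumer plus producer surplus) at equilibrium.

Inverting to quantity form: Qs = -1167 + 2P.
At equilibrium Qd = Qs, so 430.5 - 0.5P = -1167 + 2P; collecting terms, 1597.5 = 2.5P and P* = 639.
From the demand curve, Q* = 430.5 - 0.5(639) = 111.
Demand choke price = 861; supply choke price = 583.5. CS = ½(861 - 639)(111) = 12321; PS = ½(639 - 583.5)(111) = 3080.25. Total surplus = 15401.25.

Total surplus = 15401.25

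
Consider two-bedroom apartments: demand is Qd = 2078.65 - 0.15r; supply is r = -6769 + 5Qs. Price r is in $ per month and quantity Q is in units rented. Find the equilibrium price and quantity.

Solving each curve for Q: Qs = 1353.8 + 0.2r.
At equilibrium Qd = Qs, so 2078.65 - 0.15r = 1353.8 + 0.2r; collecting terms, 724.85 = 0.35r and r* = 2071.
Plugging r* into demand: Q* = 2078.65 - 0.15(2071) = 1768.

r* = 2071, Q* = 1768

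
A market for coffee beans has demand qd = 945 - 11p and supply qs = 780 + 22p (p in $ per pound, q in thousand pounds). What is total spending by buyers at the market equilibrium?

Total spending by buyers = 4450

The market clears where 945 - 11p = 780 + 22p. Rearranging, 33p = 165, hence p* = 5.
Then q* = 945 - 11(5) = 890.
Total spending by buyers = p* × q* = 5 × 890 = 4450.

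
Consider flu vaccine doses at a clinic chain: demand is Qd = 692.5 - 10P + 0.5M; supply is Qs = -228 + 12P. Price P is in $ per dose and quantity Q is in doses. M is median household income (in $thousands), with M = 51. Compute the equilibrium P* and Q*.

P* = 43, Q* = 288

With M = 51, demand is Qd = 718 - 10P.
Equating demand and supply, 718 - 10P = -228 + 12P gives 22P = 946, so P* = 43.
Substitute back: Q* = 718 - 10(43) = 288.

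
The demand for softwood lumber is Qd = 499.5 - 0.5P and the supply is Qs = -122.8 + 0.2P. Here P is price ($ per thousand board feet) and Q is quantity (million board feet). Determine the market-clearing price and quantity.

The market clears where 499.5 - 0.5P = -122.8 + 0.2P. Rearranging, 0.7P = 622.3, hence P* = 889.
Then Q* = 499.5 - 0.5(889) = 55.

P* = 889, Q* = 55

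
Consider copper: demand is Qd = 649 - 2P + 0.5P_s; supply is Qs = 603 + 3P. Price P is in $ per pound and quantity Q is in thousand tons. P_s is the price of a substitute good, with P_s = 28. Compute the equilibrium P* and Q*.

P* = 12, Q* = 639

With P_s = 28, demand is Qd = 663 - 2P.
Set Qd = Qs: 663 - 2P = 603 + 3P, so 60 = 5P and P* = 12.
From the demand curve, Q* = 663 - 2(12) = 639.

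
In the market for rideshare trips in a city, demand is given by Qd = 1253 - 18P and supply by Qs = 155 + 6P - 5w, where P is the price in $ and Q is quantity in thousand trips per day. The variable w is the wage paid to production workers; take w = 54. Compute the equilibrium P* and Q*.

P* = 57, Q* = 227

With w = 54, supply is Qs = -115 + 6P.
Equating demand and supply, 1253 - 18P = -115 + 6P gives 24P = 1368, so P* = 57.
Substitute back: Q* = 1253 - 18(57) = 227.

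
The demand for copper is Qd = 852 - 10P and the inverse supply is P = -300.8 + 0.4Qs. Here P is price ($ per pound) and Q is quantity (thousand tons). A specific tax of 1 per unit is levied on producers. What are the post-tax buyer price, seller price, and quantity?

Rewriting in direct form: Qs = 752 + 2.5P.
With a tax of 1 on producers, they supply based on the net price P_s = P_b - 1, so Qs = 749.5 + 2.5P_b.
Market clearing requires 852 - 10P_b = 749.5 + 2.5P_b; hence 102.5 = 12.5P_b and P_b = 8.2.
So P_s = 7.2 and the quantity traded is Q = 852 - 10(8.2) = 770.

P_b = 8.2, P_s = 7.2, Q = 770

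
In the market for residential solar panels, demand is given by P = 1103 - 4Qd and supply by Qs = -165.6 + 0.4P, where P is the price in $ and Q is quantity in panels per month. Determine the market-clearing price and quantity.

Rewriting in direct form: Qd = 275.75 - 0.25P.
At equilibrium Qd = Qs, so 275.75 - 0.25P = -165.6 + 0.4P; collecting terms, 441.35 = 0.65P and P* = 679.
Then Q* = 275.75 - 0.25(679) = 106.

P* = 679, Q* = 106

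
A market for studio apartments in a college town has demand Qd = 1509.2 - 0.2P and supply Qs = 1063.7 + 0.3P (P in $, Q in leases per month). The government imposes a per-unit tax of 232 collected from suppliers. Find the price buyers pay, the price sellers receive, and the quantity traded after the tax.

P_b = 1030.2, P_s = 798.2, Q = 1303.16

Suppliers keep P_s = P_b - 232 per unit, so supply in terms of the buyer price is Qs = 994.1 + 0.3P_b.
Market clearing requires 1509.2 - 0.2P_b = 994.1 + 0.3P_b; hence 515.1 = 0.5P_b and P_b = 1030.2.
So P_s = 798.2 and the quantity traded is Q = 1509.2 - 0.2(1030.2) = 1303.16.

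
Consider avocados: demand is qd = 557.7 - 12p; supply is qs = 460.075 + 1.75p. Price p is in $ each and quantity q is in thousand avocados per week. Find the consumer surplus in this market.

Consumer surplus = 9302.34375

The market clears where 557.7 - 12p = 460.075 + 1.75p. Rearranging, 13.75p = 97.625, hence p* = 7.1.
Then q* = 557.7 - 12(7.1) = 472.5.
Demand choke price (qd = 0): p = 557.7/12 = 46.475. Consumer surplus = ½ × (46.475 - 7.1) × 472.5 = 9302.34375.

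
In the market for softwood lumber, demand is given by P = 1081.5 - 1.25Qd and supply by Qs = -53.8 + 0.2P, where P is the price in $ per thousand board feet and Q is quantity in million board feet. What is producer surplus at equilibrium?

Rewriting in direct form: Qd = 865.2 - 0.8P.
Set Qd = Qs: 865.2 - 0.8P = -53.8 + 0.2P, so 919 = P and P* = 919.
Substitute back: Q* = 865.2 - 0.8(919) = 130.
Supply choke price (Qs = 0): P = 269. Producer surplus = ½ × (919 - 269) × 130 = 42250.

Producer surplus = 42250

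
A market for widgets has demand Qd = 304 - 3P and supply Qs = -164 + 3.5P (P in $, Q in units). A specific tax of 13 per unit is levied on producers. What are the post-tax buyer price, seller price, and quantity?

P_b = 79, P_s = 66, Q = 67

Producers keep P_s = P_b - 13 per unit, so supply in terms of the buyer price is Qs = -209.5 + 3.5P_b.
Market clearing requires 304 - 3P_b = -209.5 + 3.5P_b; hence 513.5 = 6.5P_b and P_b = 79.
Then P_s = 79 - 13 = 66 and Q = 304 - 3(79) = 67.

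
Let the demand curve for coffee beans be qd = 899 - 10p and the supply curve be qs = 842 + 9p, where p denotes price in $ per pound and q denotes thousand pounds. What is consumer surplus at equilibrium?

Set qd = qs: 899 - 10p = 842 + 9p, so 57 = 19p and p* = 3.
Then q* = 899 - 10(3) = 869.
Demand choke price (qd = 0): p = 899/10 = 89.9. Consumer surplus = ½ × (89.9 - 3) × 869 = 37758.05.

Consumer surplus = 37758.05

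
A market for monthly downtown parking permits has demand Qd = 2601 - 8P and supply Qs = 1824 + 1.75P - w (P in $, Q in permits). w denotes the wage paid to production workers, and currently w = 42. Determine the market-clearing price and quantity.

With w = 42, supply is Qs = 1782 + 1.75P.
Set Qd = Qs: 2601 - 8P = 1782 + 1.75P, so 819 = 9.75P and P* = 84.
Then Q* = 2601 - 8(84) = 1929.

P* = 84, Q* = 1929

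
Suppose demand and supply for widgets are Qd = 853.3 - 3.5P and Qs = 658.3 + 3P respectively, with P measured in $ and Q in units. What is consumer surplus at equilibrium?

Consumer surplus = 79993.27

At equilibrium Qd = Qs, so 853.3 - 3.5P = 658.3 + 3P; collecting terms, 195 = 6.5P and P* = 30.
Then Q* = 853.3 - 3.5(30) = 748.3.
Demand choke price (Qd = 0): P = 853.3/3.5 = 243.8. Consumer surplus = ½ × (243.8 - 30) × 748.3 = 79993.27.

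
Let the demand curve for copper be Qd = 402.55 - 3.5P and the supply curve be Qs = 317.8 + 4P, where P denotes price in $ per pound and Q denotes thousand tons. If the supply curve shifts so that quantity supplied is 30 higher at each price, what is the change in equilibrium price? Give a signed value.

Equating demand and supply, 402.55 - 3.5P = 317.8 + 4P gives 7.5P = 84.75, so P* = 11.3.
Then Q* = 402.55 - 3.5(11.3) = 363.
After the shift, supply is Qs = 347.8 + 4P.
The new intersection has 54.75 = 7.5P, i.e. P = 7.3, Q = 377.
ΔP = 7.3 - 11.3 = -4.

ΔP = -4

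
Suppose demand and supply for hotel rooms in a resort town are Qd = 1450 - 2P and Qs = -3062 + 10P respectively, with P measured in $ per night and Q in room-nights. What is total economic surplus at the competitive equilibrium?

Set Qd = Qs: 1450 - 2P = -3062 + 10P, so 4512 = 12P and P* = 376.
From the demand curve, Q* = 1450 - 2(376) = 698.
Demand choke price = 725; supply choke price = 306.2. CS = ½(725 - 376)(698) = 121801; PS = ½(376 - 306.2)(698) = 24360.2. Total surplus = 146161.2.

Total surplus = 146161.2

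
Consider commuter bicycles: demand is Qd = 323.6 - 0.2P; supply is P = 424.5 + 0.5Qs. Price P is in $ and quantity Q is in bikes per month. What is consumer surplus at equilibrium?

Consumer surplus = 117722.5

In direct form, Qs = -849 + 2P.
The market clears where 323.6 - 0.2P = -849 + 2P. Rearranging, 2.2P = 1172.6, hence P* = 533.
Substitute back: Q* = 323.6 - 0.2(533) = 217.
Demand choke price (Qd = 0): P = 323.6/0.2 = 1618. Consumer surplus = ½ × (1618 - 533) × 217 = 117722.5.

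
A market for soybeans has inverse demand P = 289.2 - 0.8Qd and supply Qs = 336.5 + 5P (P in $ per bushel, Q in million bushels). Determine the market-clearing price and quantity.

P* = 4, Q* = 356.5

Rewriting in direct form: Qd = 361.5 - 1.25P.
Set Qd = Qs: 361.5 - 1.25P = 336.5 + 5P, so 25 = 6.25P and P* = 4.
From the demand curve, Q* = 361.5 - 1.25(4) = 356.5.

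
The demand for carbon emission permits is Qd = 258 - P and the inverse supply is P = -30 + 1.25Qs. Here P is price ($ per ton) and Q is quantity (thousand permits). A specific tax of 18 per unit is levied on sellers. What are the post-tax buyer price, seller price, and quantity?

In direct form, Qs = 24 + 0.8P.
Sellers keep P_s = P_b - 18 per unit, so supply in terms of the buyer price is Qs = 9.6 + 0.8P_b.
Market clearing requires 258 - P_b = 9.6 + 0.8P_b; hence 248.4 = 1.8P_b and P_b = 138.
So P_s = 120 and the quantity traded is Q = 258 - 138 = 120.

P_b = 138, P_s = 120, Q = 120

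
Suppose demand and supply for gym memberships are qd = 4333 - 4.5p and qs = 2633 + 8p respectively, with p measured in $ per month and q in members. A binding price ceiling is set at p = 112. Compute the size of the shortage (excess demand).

Shortage = 300

At p = 112: qd = 3829 and qs = 3529.
Shortage = qd - qs = 3829 - 3529 = 300.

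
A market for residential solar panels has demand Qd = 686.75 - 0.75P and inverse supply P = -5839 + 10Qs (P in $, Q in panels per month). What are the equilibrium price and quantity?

Solving each curve for Q: Qs = 583.9 + 0.1P.
The market clears where 686.75 - 0.75P = 583.9 + 0.1P. Rearranging, 0.85P = 102.85, hence P* = 121.
Plugging P* into demand: Q* = 686.75 - 0.75(121) = 596.

P* = 121, Q* = 596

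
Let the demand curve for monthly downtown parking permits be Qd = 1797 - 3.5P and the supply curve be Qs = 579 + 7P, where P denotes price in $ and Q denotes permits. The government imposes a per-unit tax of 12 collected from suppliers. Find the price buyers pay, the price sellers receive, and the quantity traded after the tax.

P_b = 124, P_s = 112, Q = 1363

Suppliers keep P_s = P_b - 12 per unit, so supply in terms of the buyer price is Qs = 495 + 7P_b.
Market clearing requires 1797 - 3.5P_b = 495 + 7P_b; hence 1302 = 10.5P_b and P_b = 124.
So P_s = 112 and the quantity traded is Q = 1797 - 3.5(124) = 1363.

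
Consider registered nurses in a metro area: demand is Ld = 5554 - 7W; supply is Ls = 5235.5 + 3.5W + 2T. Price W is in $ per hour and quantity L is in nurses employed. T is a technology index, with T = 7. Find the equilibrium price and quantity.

With T = 7, supply is Ls = 5249.5 + 3.5W.
At equilibrium Ld = Ls, so 5554 - 7W = 5249.5 + 3.5W; collecting terms, 304.5 = 10.5W and W* = 29.
Plugging W* into demand: L* = 5554 - 7(29) = 5351.

W* = 29, L* = 5351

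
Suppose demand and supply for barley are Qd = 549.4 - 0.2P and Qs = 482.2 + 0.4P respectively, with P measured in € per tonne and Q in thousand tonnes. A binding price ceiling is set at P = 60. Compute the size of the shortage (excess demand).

Shortage = 31.2

Evaluating both curves at the ceiling price 60 gives Qd = 537.4, Qs = 506.2.
Shortage = Qd - Qs = 537.4 - 506.2 = 31.2.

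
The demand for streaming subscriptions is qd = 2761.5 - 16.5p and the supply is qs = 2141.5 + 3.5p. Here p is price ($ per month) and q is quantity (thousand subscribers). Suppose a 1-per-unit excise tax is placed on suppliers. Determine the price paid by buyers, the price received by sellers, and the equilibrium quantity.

Suppliers keep p_s = p_b - 1 per unit, so supply in terms of the buyer price is qs = 2138 + 3.5p_b.
Equate demand and the shifted supply: 2761.5 - 16.5p_b = 2138 + 3.5p_b, giving 20p_b = 623.5, so p_b = 31.175.
So p_s = 30.175 and the quantity traded is q = 2761.5 - 16.5(31.175) = 2247.1125.

p_b = 31.175, p_s = 30.175, q = 2247.1125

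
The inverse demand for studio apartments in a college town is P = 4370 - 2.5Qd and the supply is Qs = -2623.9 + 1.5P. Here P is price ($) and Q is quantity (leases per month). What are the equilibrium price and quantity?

Inverting to quantity form: Qd = 1748 - 0.4P.
Set Qd = Qs: 1748 - 0.4P = -2623.9 + 1.5P, so 4371.9 = 1.9P and P* = 2301.
Plugging P* into demand: Q* = 1748 - 0.4(2301) = 827.6.

P* = 2301, Q* = 827.6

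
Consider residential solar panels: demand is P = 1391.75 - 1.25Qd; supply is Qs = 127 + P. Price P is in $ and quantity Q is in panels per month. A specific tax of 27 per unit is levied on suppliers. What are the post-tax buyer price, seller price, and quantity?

Inverting to quantity form: Qd = 1113.4 - 0.8P.
Suppliers keep P_s = P_b - 27 per unit, so supply in terms of the buyer price is Qs = 100 + P_b.
Market clearing requires 1113.4 - 0.8P_b = 100 + P_b; hence 1013.4 = 1.8P_b and P_b = 563.
So P_s = 536 and the quantity traded is Q = 1113.4 - 0.8(563) = 663.

P_b = 563, P_s = 536, Q = 663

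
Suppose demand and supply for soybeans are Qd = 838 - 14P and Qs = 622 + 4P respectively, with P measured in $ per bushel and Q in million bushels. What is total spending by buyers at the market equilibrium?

Equating demand and supply, 838 - 14P = 622 + 4P gives 18P = 216, so P* = 12.
Substitute back: Q* = 838 - 14(12) = 670.
Total spending by buyers = P* × Q* = 12 × 670 = 8040.

Total spending by buyers = 8040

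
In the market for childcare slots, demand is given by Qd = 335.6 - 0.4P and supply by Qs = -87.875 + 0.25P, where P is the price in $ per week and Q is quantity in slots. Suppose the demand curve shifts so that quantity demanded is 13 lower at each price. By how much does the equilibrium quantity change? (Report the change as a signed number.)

ΔQ = -5

At equilibrium Qd = Qs, so 335.6 - 0.4P = -87.875 + 0.25P; collecting terms, 423.475 = 0.65P and P* = 651.5.
Plugging P* into demand: Q* = 335.6 - 0.4(651.5) = 75.
After the shift, demand is Qd = 322.6 - 0.4P.
New equilibrium: 410.475 = 0.65P, so P = 631.5 and Q = 70.
ΔQ = 70 - 75 = -5.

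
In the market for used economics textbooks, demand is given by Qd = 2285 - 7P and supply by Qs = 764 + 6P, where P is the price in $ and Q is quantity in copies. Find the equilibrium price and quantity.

P* = 117, Q* = 1466

The market clears where 2285 - 7P = 764 + 6P. Rearranging, 13P = 1521, hence P* = 117.
Substitute back: Q* = 2285 - 7(117) = 1466.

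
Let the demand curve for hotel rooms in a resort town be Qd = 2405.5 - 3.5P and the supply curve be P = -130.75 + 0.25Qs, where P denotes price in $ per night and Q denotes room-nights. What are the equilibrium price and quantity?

P* = 251, Q* = 1527

In direct form, Qs = 523 + 4P.
Equating demand and supply, 2405.5 - 3.5P = 523 + 4P gives 7.5P = 1882.5, so P* = 251.
Substitute back: Q* = 2405.5 - 3.5(251) = 1527.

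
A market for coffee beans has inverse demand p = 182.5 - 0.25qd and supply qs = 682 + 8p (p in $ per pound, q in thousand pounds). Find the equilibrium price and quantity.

Solving each curve for q: qd = 730 - 4p.
Set qd = qs: 730 - 4p = 682 + 8p, so 48 = 12p and p* = 4.
Substitute back: q* = 730 - 4(4) = 714.

p* = 4, q* = 714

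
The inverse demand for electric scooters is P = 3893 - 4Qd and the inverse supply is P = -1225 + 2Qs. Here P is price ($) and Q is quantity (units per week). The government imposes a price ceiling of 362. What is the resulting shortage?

Solving each curve for Q: Qd = 973.25 - 0.25P and Qs = 612.5 + 0.5P.
At P = 362: Qd = 882.75 and Qs = 793.5.
Shortage = Qd - Qs = 882.75 - 793.5 = 89.25.

Shortage = 89.25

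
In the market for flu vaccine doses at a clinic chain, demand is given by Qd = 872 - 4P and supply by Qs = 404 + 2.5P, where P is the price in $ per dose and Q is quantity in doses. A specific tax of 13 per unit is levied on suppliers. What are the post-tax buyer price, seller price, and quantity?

The tax drives a wedge P_b - P_s = 13. Substituting P_s = P_b - 13 into supply: Qs = 371.5 + 2.5P_b.
Set Qd = Qs: 872 - 4P_b = 371.5 + 2.5P_b, so 500.5 = 6.5P_b and P_b = 77.
So P_s = 64 and the quantity traded is Q = 872 - 4(77) = 564.

P_b = 77, P_s = 64, Q = 564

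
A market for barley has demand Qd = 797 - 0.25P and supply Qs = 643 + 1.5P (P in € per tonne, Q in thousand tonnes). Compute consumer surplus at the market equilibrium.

At equilibrium Qd = Qs, so 797 - 0.25P = 643 + 1.5P; collecting terms, 154 = 1.75P and P* = 88.
From the demand curve, Q* = 797 - 0.25(88) = 775.
Demand choke price (Qd = 0): P = 797/0.25 = 3188. Consumer surplus = ½ × (3188 - 88) × 775 = 1201250.

Consumer surplus = 1201250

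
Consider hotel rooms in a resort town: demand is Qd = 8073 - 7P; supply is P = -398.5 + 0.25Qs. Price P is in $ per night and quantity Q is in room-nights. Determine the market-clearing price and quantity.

P* = 589, Q* = 3950

In direct form, Qs = 1594 + 4P.
Set Qd = Qs: 8073 - 7P = 1594 + 4P, so 6479 = 11P and P* = 589.
Plugging P* into demand: Q* = 8073 - 7(589) = 3950.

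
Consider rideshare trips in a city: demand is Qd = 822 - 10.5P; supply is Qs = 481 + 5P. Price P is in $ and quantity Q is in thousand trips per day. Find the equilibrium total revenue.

At equilibrium Qd = Qs, so 822 - 10.5P = 481 + 5P; collecting terms, 341 = 15.5P and P* = 22.
Then Q* = 822 - 10.5(22) = 591.
Total revenue = P* × Q* = 22 × 591 = 13002.

Total revenue = 13002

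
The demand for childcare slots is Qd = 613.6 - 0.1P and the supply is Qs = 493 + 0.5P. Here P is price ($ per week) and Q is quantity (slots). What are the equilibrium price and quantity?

Equating demand and supply, 613.6 - 0.1P = 493 + 0.5P gives 0.6P = 120.6, so P* = 201.
Plugging P* into demand: Q* = 613.6 - 0.1(201) = 593.5.

P* = 201, Q* = 593.5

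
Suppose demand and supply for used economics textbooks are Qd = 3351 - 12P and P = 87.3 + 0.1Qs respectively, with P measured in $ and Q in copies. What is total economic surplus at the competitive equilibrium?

Rewriting in direct form: Qs = -873 + 10P.
Set Qd = Qs: 3351 - 12P = -873 + 10P, so 4224 = 22P and P* = 192.
Plugging P* into demand: Q* = 3351 - 12(192) = 1047.
Demand choke price = 279.25; supply choke price = 87.3. CS = ½(279.25 - 192)(1047) = 45675.375; PS = ½(192 - 87.3)(1047) = 54810.45. Total surplus = 100485.825.

Total surplus = 100485.825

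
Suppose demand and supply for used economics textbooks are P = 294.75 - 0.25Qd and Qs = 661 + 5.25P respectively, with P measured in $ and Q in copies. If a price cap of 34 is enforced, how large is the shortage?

Shortage = 203.5

Rewriting in direct form: Qd = 1179 - 4P.
At P = 34: Qd = 1043 and Qs = 839.5.
Shortage = Qd - Qs = 1043 - 839.5 = 203.5.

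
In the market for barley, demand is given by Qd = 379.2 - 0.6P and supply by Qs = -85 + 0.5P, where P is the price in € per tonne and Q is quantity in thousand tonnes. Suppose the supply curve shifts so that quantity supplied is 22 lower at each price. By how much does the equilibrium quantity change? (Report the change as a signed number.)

ΔQ = -12

Equating demand and supply, 379.2 - 0.6P = -85 + 0.5P gives 1.1P = 464.2, so P* = 422.
Then Q* = 379.2 - 0.6(422) = 126.
After the shift, supply is Qs = -107 + 0.5P.
The new intersection has 486.2 = 1.1P, i.e. P = 442, Q = 114.
ΔQ = 114 - 126 = -12.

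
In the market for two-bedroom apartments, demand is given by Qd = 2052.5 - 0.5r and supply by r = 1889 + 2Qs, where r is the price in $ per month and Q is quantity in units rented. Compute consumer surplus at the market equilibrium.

Consumer surplus = 306916

Rewriting in direct form: Qs = -944.5 + 0.5r.
At equilibrium Qd = Qs, so 2052.5 - 0.5r = -944.5 + 0.5r; collecting terms, 2997 = r and r* = 2997.
From the demand curve, Q* = 2052.5 - 0.5(2997) = 554.
Demand choke price (Qd = 0): r = 2052.5/0.5 = 4105. Consumer surplus = ½ × (4105 - 2997) × 554 = 306916.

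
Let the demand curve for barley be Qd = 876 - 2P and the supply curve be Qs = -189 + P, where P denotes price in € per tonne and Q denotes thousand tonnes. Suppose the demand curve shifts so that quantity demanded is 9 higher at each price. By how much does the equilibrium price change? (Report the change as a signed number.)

Equating demand and supply, 876 - 2P = -189 + P gives 3P = 1065, so P* = 355.
Plugging P* into demand: Q* = 876 - 2(355) = 166.
After the shift, demand is Qd = 885 - 2P.
New equilibrium: 1074 = 3P, so P = 358 and Q = 169.
ΔP = 358 - 355 = 3.

ΔP = 3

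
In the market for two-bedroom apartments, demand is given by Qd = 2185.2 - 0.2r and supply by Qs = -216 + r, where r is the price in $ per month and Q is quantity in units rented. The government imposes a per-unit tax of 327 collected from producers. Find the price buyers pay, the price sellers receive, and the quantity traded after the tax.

r_b = 2273.5, r_s = 1946.5, Q = 1730.5

With a tax of 327 on producers, they supply based on the net price r_s = r_b - 327, so Qs = -543 + r_b.
Set Qd = Qs: 2185.2 - 0.2r_b = -543 + r_b, so 2728.2 = 1.2r_b and r_b = 2273.5.
So r_s = 1946.5 and the quantity traded is Q = 2185.2 - 0.2(2273.5) = 1730.5.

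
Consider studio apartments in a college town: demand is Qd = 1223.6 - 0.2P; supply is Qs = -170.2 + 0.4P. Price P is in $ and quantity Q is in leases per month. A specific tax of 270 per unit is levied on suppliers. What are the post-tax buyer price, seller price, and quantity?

P_b = 2503, P_s = 2233, Q = 723

The tax drives a wedge P_b - P_s = 270. Substituting P_s = P_b - 270 into supply: Qs = -278.2 + 0.4P_b.
Set Qd = Qs: 1223.6 - 0.2P_b = -278.2 + 0.4P_b, so 1501.8 = 0.6P_b and P_b = 2503.
Then P_s = 2503 - 270 = 2233 and Q = 1223.6 - 0.2(2503) = 723.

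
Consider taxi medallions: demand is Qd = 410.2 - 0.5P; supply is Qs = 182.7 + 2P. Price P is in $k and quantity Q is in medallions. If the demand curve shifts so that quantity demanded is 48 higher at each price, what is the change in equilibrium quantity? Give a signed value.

The market clears where 410.2 - 0.5P = 182.7 + 2P. Rearranging, 2.5P = 227.5, hence P* = 91.
Then Q* = 410.2 - 0.5(91) = 364.7.
After the shift, demand is Qd = 458.2 - 0.5P.
The new intersection has 275.5 = 2.5P, i.e. P = 110.2, Q = 403.1.
ΔQ = 403.1 - 364.7 = 38.4.

ΔQ = 38.4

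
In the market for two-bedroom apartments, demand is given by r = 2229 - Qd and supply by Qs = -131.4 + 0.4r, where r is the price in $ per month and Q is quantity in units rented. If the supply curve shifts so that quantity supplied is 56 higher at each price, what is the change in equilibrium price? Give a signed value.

In direct form, Qd = 2229 - r.
Equating demand and supply, 2229 - r = -131.4 + 0.4r gives 1.4r = 2360.4, so r* = 1686.
Then Q* = 2229 - 1686 = 543.
After the shift, supply is Qs = -75.4 + 0.4r.
Re-solving, 1.4r = 2304.4 gives r = 1646 and Q = 583.
Δr = 1646 - 1686 = -40.

Δr = -40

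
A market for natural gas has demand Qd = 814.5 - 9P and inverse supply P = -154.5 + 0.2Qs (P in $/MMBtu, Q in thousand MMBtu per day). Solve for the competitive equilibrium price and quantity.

Inverting to quantity form: Qs = 772.5 + 5P.
The market clears where 814.5 - 9P = 772.5 + 5P. Rearranging, 14P = 42, hence P* = 3.
From the demand curve, Q* = 814.5 - 9(3) = 787.5.

P* = 3, Q* = 787.5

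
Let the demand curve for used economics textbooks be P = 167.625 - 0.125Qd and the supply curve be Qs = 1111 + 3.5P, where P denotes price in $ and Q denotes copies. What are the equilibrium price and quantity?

P* = 20, Q* = 1181

Inverting to quantity form: Qd = 1341 - 8P.
Equating demand and supply, 1341 - 8P = 1111 + 3.5P gives 11.5P = 230, so P* = 20.
Substitute back: Q* = 1341 - 8(20) = 1181.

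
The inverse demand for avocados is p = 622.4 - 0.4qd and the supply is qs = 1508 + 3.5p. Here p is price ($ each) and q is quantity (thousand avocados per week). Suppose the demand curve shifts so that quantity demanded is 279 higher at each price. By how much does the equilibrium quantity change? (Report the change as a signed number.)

In direct form, qd = 1556 - 2.5p.
The market clears where 1556 - 2.5p = 1508 + 3.5p. Rearranging, 6p = 48, hence p* = 8.
Substitute back: q* = 1556 - 2.5(8) = 1536.
After the shift, demand is qd = 1835 - 2.5p.
The new intersection has 327 = 6p, i.e. p = 54.5, q = 1698.75.
Δq = 1698.75 - 1536 = 162.75.

Δq = 162.75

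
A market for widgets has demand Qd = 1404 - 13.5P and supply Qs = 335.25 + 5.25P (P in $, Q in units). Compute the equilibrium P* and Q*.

The market clears where 1404 - 13.5P = 335.25 + 5.25P. Rearranging, 18.75P = 1068.75, hence P* = 57.
From the demand curve, Q* = 1404 - 13.5(57) = 634.5.

P* = 57, Q* = 634.5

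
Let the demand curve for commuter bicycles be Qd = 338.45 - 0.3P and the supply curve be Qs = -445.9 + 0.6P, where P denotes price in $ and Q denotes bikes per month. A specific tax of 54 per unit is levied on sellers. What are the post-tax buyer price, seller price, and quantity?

With a tax of 54 on sellers, they supply based on the net price P_s = P_b - 54, so Qs = -478.3 + 0.6P_b.
Set Qd = Qs: 338.45 - 0.3P_b = -478.3 + 0.6P_b, so 816.75 = 0.9P_b and P_b = 907.5.
So P_s = 853.5 and the quantity traded is Q = 338.45 - 0.3(907.5) = 66.2.

P_b = 907.5, P_s = 853.5, Q = 66.2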